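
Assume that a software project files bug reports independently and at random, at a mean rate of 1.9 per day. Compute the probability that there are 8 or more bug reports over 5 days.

0.7313

Over the interval, μ = 1.9 × 5 = 9.5 (5 days).
P(N ≥ 8) = 1 − P(N ≤ 7) = 1 − Σ_{j=0}^{7} e^(−μ) μ^j/j! ≈ 0.7313.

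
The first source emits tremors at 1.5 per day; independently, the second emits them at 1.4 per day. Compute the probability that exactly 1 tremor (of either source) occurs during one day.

Independent Poisson processes superpose: combined rate λ = 1.5 + 1.4 = 2.9 per day.
So μ = 2.9.
P(N = 1) = e^(−2.9) · 2.9^1/1! ≈ 0.1596.

0.1596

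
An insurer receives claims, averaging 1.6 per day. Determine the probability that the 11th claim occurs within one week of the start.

Over the interval, μ = 1.6 × 7 = 11.2 (a week = 7 days).
The 11th arrival falls in the interval iff at least 11 events occur there: P(S_11 ≤ t) = P(N ≥ 11) = 1 − P(N ≤ 10) ≈ 0.5638.

0.5638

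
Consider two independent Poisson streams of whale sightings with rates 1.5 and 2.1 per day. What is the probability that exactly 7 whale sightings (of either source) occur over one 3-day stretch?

Independent Poisson processes superpose: combined rate λ = 1.5 + 2.1 = 3.6 per day.
Over the interval, μ = 3.6 × 3 = 10.8 (a 3-day stretch = 3 days).
P(N = 7) = e^(−10.8) · 10.8^7/7! ≈ 0.0694.

0.0694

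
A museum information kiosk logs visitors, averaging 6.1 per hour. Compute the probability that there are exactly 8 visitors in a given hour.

0.1066

With mean μ = 6.1 per hour,
P(N = 8) = e^(−μ) μ^8/8! = e^(−6.1) · 6.1^8/40320 ≈ 0.1066.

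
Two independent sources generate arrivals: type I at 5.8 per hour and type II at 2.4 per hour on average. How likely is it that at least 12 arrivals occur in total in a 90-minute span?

Independent Poisson processes superpose: combined rate λ = 5.8 + 2.4 = 8.2 per hour.
Over the interval, μ = 8.2 × 1.5 = 12.3 (a 90-minute span = 1.5 hours).
P(N ≥ 12) = 1 − P(N ≤ 11) ≈ 0.5722.

0.5722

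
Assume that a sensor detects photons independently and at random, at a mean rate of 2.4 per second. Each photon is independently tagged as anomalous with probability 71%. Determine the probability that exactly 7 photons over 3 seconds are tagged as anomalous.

0.1090

Thinning: the photons that are tagged as anomalous themselves form a Poisson process with rate 0.71 × 2.4 = 1.704 per second.
Over the interval, μ = 1.704 × 3 = 5.112 (3 seconds).
P(N = 7) = e^(−5.112) · 5.112^7/7! ≈ 0.1090.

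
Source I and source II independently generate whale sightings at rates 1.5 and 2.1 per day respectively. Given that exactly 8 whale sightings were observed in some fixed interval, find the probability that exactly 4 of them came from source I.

Given the total, each event is independently from source I with probability p = λ_I/(λ_I+λ_II) = 1.5/3.6 ≈ 0.4167.
So K ~ Binomial(8, 1.5/3.6): P(K = 4) = C(8,4) · (1.5/3.6)^4 · (2.1/3.6)^4 ≈ 0.2443.

0.2443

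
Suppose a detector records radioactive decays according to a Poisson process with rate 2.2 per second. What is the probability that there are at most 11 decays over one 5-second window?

0.5793

Over the interval, μ = 2.2 × 5 = 11 (a 5-second window = 5 seconds).
P(N ≤ 11) = Σ_{j=0}^{11} e^(−μ) μ^j/j! ≈ 0.5793.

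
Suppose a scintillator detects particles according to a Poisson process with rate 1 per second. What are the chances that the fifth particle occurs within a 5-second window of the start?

Over the interval, μ = 1 × 5 = 5 (a 5-second window = 5 seconds).
The fifth arrival falls in the interval iff at least 5 events occur there: P(S_5 ≤ t) = P(N ≥ 5) = 1 − P(N ≤ 4) ≈ 0.5595.

0.5595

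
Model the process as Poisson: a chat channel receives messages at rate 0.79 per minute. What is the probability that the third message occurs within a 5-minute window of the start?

0.7545

Over the interval, μ = 0.79 × 5 = 3.95 (a 5-minute window = 5 minutes).
The third arrival falls in the interval iff at least 3 events occur there: P(S_3 ≤ t) = P(N ≥ 3) = 1 − P(N ≤ 2) ≈ 0.7545.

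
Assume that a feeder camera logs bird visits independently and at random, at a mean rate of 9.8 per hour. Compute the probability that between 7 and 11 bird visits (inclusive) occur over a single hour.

With mean μ = 9.8 per hour,
P(7 ≤ N ≤ 11) = Σ_{j=7}^{11} e^(−9.8) · 9.8^j/j! ≈ 0.5760.

0.5760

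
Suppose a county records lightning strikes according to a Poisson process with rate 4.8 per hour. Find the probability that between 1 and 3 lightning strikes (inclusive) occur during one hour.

0.2860

With mean μ = 4.8 per hour,
P(1 ≤ N ≤ 3) = Σ_{j=1}^{3} e^(−4.8) · 4.8^j/j! ≈ 0.2860.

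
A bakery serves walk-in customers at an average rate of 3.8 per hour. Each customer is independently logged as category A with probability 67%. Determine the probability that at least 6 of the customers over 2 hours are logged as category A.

0.4002

Thinning: the customers that are logged as category A themselves form a Poisson process with rate 0.67 × 3.8 = 2.546 per hour.
Over the interval, μ = 2.546 × 2 = 5.092 (2 hours).
P(N ≥ 6) = 1 − P(N ≤ 5) ≈ 0.4002.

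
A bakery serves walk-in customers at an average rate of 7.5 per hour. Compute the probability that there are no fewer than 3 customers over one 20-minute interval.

0.4562

Over the interval, μ = 7.5 × 1/3 = 2.5 (a 20-minute interval = 1/3 hours).
P(N ≥ 3) = 1 − P(N ≤ 2) = 1 − Σ_{j=0}^{2} e^(−μ) μ^j/j! ≈ 0.4562.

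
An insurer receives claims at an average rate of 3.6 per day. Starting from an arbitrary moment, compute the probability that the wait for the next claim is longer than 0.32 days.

The wait for the next event is exponential with rate λ = 3.6 per day.
P(T > 0.32) = e^(−λt) = e^(−3.6 × 0.32) = e^(−1.152) ≈ 0.3160.

0.3160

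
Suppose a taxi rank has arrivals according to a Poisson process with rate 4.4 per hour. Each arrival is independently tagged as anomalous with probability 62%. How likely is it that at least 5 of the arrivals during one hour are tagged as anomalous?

Thinning: the arrivals that are tagged as anomalous themselves form a Poisson process with rate 0.62 × 4.4 = 2.728 per hour.
So μ = 2.728.
P(N ≥ 5) = 1 − P(N ≤ 4) ≈ 0.1413.

0.1413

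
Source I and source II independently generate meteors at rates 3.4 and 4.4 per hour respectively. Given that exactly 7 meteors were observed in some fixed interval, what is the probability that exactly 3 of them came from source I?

0.2935

Given the total, each event is independently from source I with probability p = λ_I/(λ_I+λ_II) = 3.4/7.8 ≈ 0.4359.
So K ~ Binomial(7, 3.4/7.8): P(K = 3) = C(7,3) · (3.4/7.8)^3 · (4.4/7.8)^4 ≈ 0.2935.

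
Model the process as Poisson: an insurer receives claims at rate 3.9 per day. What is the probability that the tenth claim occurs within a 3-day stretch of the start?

0.7304

Over the interval, μ = 3.9 × 3 = 11.7 (a 3-day stretch = 3 days).
The tenth arrival falls in the interval iff at least 10 events occur there: P(S_10 ≤ t) = P(N ≥ 10) = 1 − P(N ≤ 9) ≈ 0.7304.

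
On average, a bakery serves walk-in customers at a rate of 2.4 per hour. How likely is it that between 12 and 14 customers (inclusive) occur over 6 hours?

Over the interval, μ = 2.4 × 6 = 14.4 (6 hours).
P(12 ≤ N ≤ 14) = Σ_{j=12}^{14} e^(−14.4) · 14.4^j/j! ≈ 0.3004.

0.3004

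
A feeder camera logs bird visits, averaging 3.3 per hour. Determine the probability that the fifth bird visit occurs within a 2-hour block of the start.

0.7873

Over the interval, μ = 3.3 × 2 = 6.6 (a 2-hour block = 2 hours).
The fifth arrival falls in the interval iff at least 5 events occur there: P(S_5 ≤ t) = P(N ≥ 5) = 1 − P(N ≤ 4) ≈ 0.7873.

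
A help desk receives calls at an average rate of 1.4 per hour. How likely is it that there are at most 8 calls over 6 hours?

0.5369

Over the interval, μ = 1.4 × 6 = 8.4 (6 hours).
P(N ≤ 8) = Σ_{j=0}^{8} e^(−μ) μ^j/j! ≈ 0.5369.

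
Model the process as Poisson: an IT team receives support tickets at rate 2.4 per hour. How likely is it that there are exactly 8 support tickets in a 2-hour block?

0.0575

Over the interval, μ = 2.4 × 2 = 4.8 (a 2-hour block = 2 hours).
P(N = 8) = e^(−μ) μ^8/8! = e^(−4.8) · 4.8^8/40320 ≈ 0.0575.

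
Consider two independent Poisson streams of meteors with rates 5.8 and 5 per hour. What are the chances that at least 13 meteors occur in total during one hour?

0.2896

Independent Poisson processes superpose: combined rate λ = 5.8 + 5 = 10.8 per hour.
So μ = 10.8.
P(N ≥ 13) = 1 − P(N ≤ 12) ≈ 0.2896.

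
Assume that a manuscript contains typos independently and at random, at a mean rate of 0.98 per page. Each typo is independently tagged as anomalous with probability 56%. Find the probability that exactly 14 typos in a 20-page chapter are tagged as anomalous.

Thinning: the typos that are tagged as anomalous themselves form a Poisson process with rate 0.56 × 0.98 = 0.5488 per page.
Over the interval, μ = 0.5488 × 20 = 10.976 (a 20-page chapter = 20 pages).
P(N = 14) = e^(−10.976) · 10.976^14/14! ≈ 0.0723.

0.0723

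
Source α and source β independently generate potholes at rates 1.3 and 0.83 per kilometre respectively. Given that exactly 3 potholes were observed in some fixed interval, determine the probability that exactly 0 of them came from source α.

0.0592

Given the total, each event is independently from source α with probability p = λ_α/(λ_α+λ_β) = 1.3/2.13 ≈ 0.6103.
So K ~ Binomial(3, 1.3/2.13): P(K = 0) = C(3,0) · (1.3/2.13)^0 · (0.83/2.13)^3 ≈ 0.0592.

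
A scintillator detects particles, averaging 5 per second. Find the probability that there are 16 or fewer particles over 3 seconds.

Over the interval, μ = 5 × 3 = 15 (3 seconds).
P(N ≤ 16) = Σ_{j=0}^{16} e^(−μ) μ^j/j! ≈ 0.6641.

0.6641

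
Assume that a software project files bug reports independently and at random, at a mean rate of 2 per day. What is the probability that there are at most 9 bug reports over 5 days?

0.4579

Over the interval, μ = 2 × 5 = 10 (5 days).
P(N ≤ 9) = Σ_{j=0}^{9} e^(−μ) μ^j/j! ≈ 0.4579.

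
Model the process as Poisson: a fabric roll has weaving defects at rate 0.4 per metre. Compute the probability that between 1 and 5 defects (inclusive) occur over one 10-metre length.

Over the interval, μ = 0.4 × 10 = 4 (a 10-metre length = 10 metres).
P(1 ≤ N ≤ 5) = Σ_{j=1}^{5} e^(−4) · 4^j/j! ≈ 0.7668.

0.7668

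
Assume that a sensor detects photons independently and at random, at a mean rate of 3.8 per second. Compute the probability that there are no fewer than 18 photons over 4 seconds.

Over the interval, μ = 3.8 × 4 = 15.2 (4 seconds).
P(N ≥ 18) = 1 − P(N ≤ 17) = 1 − Σ_{j=0}^{17} e^(−μ) μ^j/j! ≈ 0.2683.

0.2683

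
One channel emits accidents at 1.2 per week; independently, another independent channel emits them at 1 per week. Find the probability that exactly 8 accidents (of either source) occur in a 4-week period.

Independent Poisson processes superpose: combined rate λ = 1.2 + 1 = 2.2 per week.
Over the interval, μ = 2.2 × 4 = 8.8 (a 4-week period = 4 weeks).
P(N = 8) = e^(−8.8) · 8.8^8/8! ≈ 0.1344.

0.1344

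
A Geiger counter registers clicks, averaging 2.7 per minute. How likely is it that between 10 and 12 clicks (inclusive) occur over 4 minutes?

0.3478

Over the interval, μ = 2.7 × 4 = 10.8 (4 minutes).
P(10 ≤ N ≤ 12) = Σ_{j=10}^{12} e^(−10.8) · 10.8^j/j! ≈ 0.3478.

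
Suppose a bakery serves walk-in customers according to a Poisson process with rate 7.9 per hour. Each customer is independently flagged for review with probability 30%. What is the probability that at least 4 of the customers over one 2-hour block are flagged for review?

0.6966

Thinning: the customers that are flagged for review themselves form a Poisson process with rate 0.3 × 7.9 = 2.37 per hour.
Over the interval, μ = 2.37 × 2 = 4.74 (a 2-hour block = 2 hours).
P(N ≥ 4) = 1 − P(N ≤ 3) ≈ 0.6966.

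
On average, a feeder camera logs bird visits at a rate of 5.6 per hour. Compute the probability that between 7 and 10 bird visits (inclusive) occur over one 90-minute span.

0.5073

Over the interval, μ = 5.6 × 1.5 = 8.4 (a 90-minute span = 1.5 hours).
P(7 ≤ N ≤ 10) = Σ_{j=7}^{10} e^(−8.4) · 8.4^j/j! ≈ 0.5073.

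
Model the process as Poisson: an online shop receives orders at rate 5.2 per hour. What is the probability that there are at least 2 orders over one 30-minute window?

Over the interval, μ = 5.2 × 0.5 = 2.6 (a 30-minute window = 0.5 hours).
P(N ≥ 2) = 1 − P(N ≤ 1) = 1 − Σ_{j=0}^{1} e^(−μ) μ^j/j! ≈ 0.7326.

0.7326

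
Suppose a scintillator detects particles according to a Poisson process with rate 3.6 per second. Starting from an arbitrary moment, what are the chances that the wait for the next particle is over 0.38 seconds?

The wait for the next event is exponential with rate λ = 3.6 per second.
P(T > 0.38) = e^(−λt) = e^(−3.6 × 0.38) = e^(−1.368) ≈ 0.2546.

0.2546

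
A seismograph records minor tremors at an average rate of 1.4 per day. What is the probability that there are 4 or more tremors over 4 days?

Over the interval, μ = 1.4 × 4 = 5.6 (4 days).
P(N ≥ 4) = 1 − P(N ≤ 3) = 1 − Σ_{j=0}^{3} e^(−μ) μ^j/j! ≈ 0.8094.

0.8094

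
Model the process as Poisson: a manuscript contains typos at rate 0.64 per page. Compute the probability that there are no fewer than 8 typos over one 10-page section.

0.3127

Over the interval, μ = 0.64 × 10 = 6.4 (a 10-page section = 10 pages).
P(N ≥ 8) = 1 − P(N ≤ 7) = 1 − Σ_{j=0}^{7} e^(−μ) μ^j/j! ≈ 0.3127.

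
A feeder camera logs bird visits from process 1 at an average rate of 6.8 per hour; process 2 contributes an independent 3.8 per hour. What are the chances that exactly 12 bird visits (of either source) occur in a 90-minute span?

0.0678

Independent Poisson processes superpose: combined rate λ = 6.8 + 3.8 = 10.6 per hour.
Over the interval, μ = 10.6 × 1.5 = 15.9 (a 90-minute span = 1.5 hours).
P(N = 12) = e^(−15.9) · 15.9^12/12! ≈ 0.0678.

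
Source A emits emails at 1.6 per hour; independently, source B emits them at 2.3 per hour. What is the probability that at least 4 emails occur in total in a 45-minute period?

0.3360

Independent Poisson processes superpose: combined rate λ = 1.6 + 2.3 = 3.9 per hour.
Over the interval, μ = 3.9 × 0.75 = 2.925 (a 45-minute period = 0.75 hours).
P(N ≥ 4) = 1 − P(N ≤ 3) ≈ 0.3360.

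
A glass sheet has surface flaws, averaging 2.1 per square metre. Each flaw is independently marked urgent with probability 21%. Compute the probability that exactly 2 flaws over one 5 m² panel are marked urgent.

Thinning: the flaws that are marked urgent themselves form a Poisson process with rate 0.21 × 2.1 = 0.441 per square metre.
Over the interval, μ = 0.441 × 5 = 2.205 (a 5 m² panel = 5 square metres).
P(N = 2) = e^(−2.205) · 2.205^2/2! ≈ 0.2680.

0.2680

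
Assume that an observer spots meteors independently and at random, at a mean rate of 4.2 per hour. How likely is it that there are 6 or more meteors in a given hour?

0.2469

With mean μ = 4.2 per hour,
P(N ≥ 6) = 1 − P(N ≤ 5) = 1 − Σ_{j=0}^{5} e^(−μ) μ^j/j! ≈ 0.2469.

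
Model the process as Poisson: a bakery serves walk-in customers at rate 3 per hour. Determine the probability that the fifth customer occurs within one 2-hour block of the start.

Over the interval, μ = 3 × 2 = 6 (a 2-hour block = 2 hours).
The fifth arrival falls in the interval iff at least 5 events occur there: P(S_5 ≤ t) = P(N ≥ 5) = 1 − P(N ≤ 4) ≈ 0.7149.

0.7149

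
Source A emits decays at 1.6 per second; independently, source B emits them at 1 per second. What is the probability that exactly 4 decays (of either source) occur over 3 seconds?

0.0632

Independent Poisson processes superpose: combined rate λ = 1.6 + 1 = 2.6 per second.
Over the interval, μ = 2.6 × 3 = 7.8 (3 seconds).
P(N = 4) = e^(−7.8) · 7.8^4/4! ≈ 0.0632.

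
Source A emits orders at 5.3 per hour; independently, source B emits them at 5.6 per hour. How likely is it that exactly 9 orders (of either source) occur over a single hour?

Independent Poisson processes superpose: combined rate λ = 5.3 + 5.6 = 10.9 per hour.
So μ = 10.9.
P(N = 9) = e^(−10.9) · 10.9^9/9! ≈ 0.1105.

0.1105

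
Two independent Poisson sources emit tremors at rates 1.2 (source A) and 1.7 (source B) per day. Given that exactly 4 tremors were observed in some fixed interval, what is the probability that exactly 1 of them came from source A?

0.3334

Given the total, each event is independently from source A with probability p = λ_A/(λ_A+λ_B) = 1.2/2.9 ≈ 0.4138.
So K ~ Binomial(4, 1.2/2.9): P(K = 1) = C(4,1) · (1.2/2.9)^1 · (1.7/2.9)^3 ≈ 0.3334.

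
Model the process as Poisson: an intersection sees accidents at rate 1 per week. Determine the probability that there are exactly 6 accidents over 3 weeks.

0.0504

Over the interval, μ = 1 × 3 = 3 (3 weeks).
P(N = 6) = e^(−μ) μ^6/6! = e^(−3) · 3^6/720 ≈ 0.0504.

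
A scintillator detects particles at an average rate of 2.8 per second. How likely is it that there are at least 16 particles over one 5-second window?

Over the interval, μ = 2.8 × 5 = 14 (a 5-second window = 5 seconds).
P(N ≥ 16) = 1 − P(N ≤ 15) = 1 − Σ_{j=0}^{15} e^(−μ) μ^j/j! ≈ 0.3306.

0.3306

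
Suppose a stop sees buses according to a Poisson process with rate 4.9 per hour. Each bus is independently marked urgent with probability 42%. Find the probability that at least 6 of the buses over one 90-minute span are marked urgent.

Thinning: the buses that are marked urgent themselves form a Poisson process with rate 0.42 × 4.9 = 2.058 per hour.
Over the interval, μ = 2.058 × 1.5 = 3.087 (a 90-minute span = 1.5 hours).
P(N ≥ 6) = 1 − P(N ≤ 5) ≈ 0.0929.

0.0929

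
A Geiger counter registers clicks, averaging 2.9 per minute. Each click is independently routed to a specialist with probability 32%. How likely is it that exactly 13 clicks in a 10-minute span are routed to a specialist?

Thinning: the clicks that are routed to a specialist themselves form a Poisson process with rate 0.32 × 2.9 = 0.928 per minute.
Over the interval, μ = 0.928 × 10 = 9.28 (a 10-minute span = 10 minutes).
P(N = 13) = e^(−9.28) · 9.28^13/13! ≈ 0.0567.

0.0567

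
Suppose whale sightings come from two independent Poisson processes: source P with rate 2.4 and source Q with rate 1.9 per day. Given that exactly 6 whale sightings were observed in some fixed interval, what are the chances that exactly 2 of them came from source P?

0.1781

Given the total, each event is independently from source P with probability p = λ_P/(λ_P+λ_Q) = 2.4/4.3 ≈ 0.5581.
So K ~ Binomial(6, 2.4/4.3): P(K = 2) = C(6,2) · (2.4/4.3)^2 · (1.9/4.3)^4 ≈ 0.1781.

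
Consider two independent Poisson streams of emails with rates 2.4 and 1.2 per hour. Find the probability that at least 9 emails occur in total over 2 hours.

Independent Poisson processes superpose: combined rate λ = 2.4 + 1.2 = 3.6 per hour.
Over the interval, μ = 3.6 × 2 = 7.2 (2 hours).
P(N ≥ 9) = 1 − P(N ≤ 8) ≈ 0.2973.

0.2973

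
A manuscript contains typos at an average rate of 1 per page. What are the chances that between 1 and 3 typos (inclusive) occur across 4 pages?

Over the interval, μ = 1 × 4 = 4 (4 pages).
P(1 ≤ N ≤ 3) = Σ_{j=1}^{3} e^(−4) · 4^j/j! ≈ 0.4152.

0.4152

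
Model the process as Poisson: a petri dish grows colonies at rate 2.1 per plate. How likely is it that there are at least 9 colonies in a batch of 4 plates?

0.4631

Over the interval, μ = 2.1 × 4 = 8.4 (a batch of 4 plates = 4 plates).
P(N ≥ 9) = 1 − P(N ≤ 8) = 1 − Σ_{j=0}^{8} e^(−μ) μ^j/j! ≈ 0.4631.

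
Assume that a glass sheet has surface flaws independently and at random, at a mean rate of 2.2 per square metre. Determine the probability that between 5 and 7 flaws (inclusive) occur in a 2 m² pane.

0.3702

Over the interval, μ = 2.2 × 2 = 4.4 (a 2 m² pane = 2 square metres).
P(5 ≤ N ≤ 7) = Σ_{j=5}^{7} e^(−4.4) · 4.4^j/j! ≈ 0.3702.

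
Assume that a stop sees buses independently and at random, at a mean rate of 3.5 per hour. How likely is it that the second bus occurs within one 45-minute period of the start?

Over the interval, μ = 3.5 × 0.75 = 2.625 (a 45-minute period = 0.75 hours).
The second arrival falls in the interval iff at least 2 events occur there: P(S_2 ≤ t) = P(N ≥ 2) = 1 − P(N ≤ 1) ≈ 0.7374.

0.7374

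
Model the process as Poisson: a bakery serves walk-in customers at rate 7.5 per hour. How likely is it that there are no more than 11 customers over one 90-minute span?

0.5495

Over the interval, μ = 7.5 × 1.5 = 11.25 (a 90-minute span = 1.5 hours).
P(N ≤ 11) = Σ_{j=0}^{11} e^(−μ) μ^j/j! ≈ 0.5495.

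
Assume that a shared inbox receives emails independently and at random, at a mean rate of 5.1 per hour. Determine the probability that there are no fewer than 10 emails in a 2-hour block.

Over the interval, μ = 5.1 × 2 = 10.2 (a 2-hour block = 2 hours).
P(N ≥ 10) = 1 − P(N ≤ 9) = 1 − Σ_{j=0}^{9} e^(−μ) μ^j/j! ≈ 0.5668.

0.5668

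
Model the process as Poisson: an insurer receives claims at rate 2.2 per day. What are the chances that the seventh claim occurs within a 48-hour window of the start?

0.1564

Over the interval, μ = 2.2 × 2 = 4.4 (a 48-hour window = 2 days).
The seventh arrival falls in the interval iff at least 7 events occur there: P(S_7 ≤ t) = P(N ≥ 7) = 1 − P(N ≤ 6) ≈ 0.1564.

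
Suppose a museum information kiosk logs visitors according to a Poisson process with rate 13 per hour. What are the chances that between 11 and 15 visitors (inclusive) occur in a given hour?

With mean μ = 13 per hour,
P(11 ≤ N ≤ 15) = Σ_{j=11}^{15} e^(−13) · 13^j/j! ≈ 0.5119.

0.5119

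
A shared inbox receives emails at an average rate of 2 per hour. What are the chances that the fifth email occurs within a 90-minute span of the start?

Over the interval, μ = 2 × 1.5 = 3 (a 90-minute span = 1.5 hours).
The fifth arrival falls in the interval iff at least 5 events occur there: P(S_5 ≤ t) = P(N ≥ 5) = 1 − P(N ≤ 4) ≈ 0.1847.

0.1847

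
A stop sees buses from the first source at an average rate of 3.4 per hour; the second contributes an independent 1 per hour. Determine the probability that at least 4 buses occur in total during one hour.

0.6406

Independent Poisson processes superpose: combined rate λ = 3.4 + 1 = 4.4 per hour.
So μ = 4.4.
P(N ≥ 4) = 1 − P(N ≤ 3) ≈ 0.6406.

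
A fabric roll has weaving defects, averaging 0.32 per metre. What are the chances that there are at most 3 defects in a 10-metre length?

0.6025

Over the interval, μ = 0.32 × 10 = 3.2 (a 10-metre length = 10 metres).
P(N ≤ 3) = Σ_{j=0}^{3} e^(−μ) μ^j/j! ≈ 0.6025.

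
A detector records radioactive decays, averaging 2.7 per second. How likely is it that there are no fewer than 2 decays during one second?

0.7513

With mean μ = 2.7 per second,
P(N ≥ 2) = 1 − P(N ≤ 1) = 1 − Σ_{j=0}^{1} e^(−μ) μ^j/j! ≈ 0.7513.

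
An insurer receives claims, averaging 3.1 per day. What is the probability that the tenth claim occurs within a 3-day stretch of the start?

0.4521

Over the interval, μ = 3.1 × 3 = 9.3 (a 3-day stretch = 3 days).
The tenth arrival falls in the interval iff at least 10 events occur there: P(S_10 ≤ t) = P(N ≥ 10) = 1 − P(N ≤ 9) ≈ 0.4521.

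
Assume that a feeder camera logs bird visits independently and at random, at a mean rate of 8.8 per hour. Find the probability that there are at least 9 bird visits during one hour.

0.5177

With mean μ = 8.8 per hour,
P(N ≥ 9) = 1 − P(N ≤ 8) = 1 − Σ_{j=0}^{8} e^(−μ) μ^j/j! ≈ 0.5177.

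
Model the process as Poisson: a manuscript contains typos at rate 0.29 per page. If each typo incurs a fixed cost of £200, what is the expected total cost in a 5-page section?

E[N] = 0.29 × 5 = 1.45 (a 5-page section = 5 pages); E[cost] = 1.45 × £200 = £290.

£290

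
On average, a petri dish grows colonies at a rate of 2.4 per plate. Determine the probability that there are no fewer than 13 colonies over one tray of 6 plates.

Over the interval, μ = 2.4 × 6 = 14.4 (a tray of 6 plates = 6 plates).
P(N ≥ 13) = 1 − P(N ≤ 12) = 1 − Σ_{j=0}^{12} e^(−μ) μ^j/j! ≈ 0.6797.

0.6797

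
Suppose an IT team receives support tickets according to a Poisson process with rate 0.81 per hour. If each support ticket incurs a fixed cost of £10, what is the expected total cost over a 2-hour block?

E[N] = 0.81 × 2 = 1.62 (a 2-hour block = 2 hours); E[cost] = 1.62 × £10 = £16.2.

£16.2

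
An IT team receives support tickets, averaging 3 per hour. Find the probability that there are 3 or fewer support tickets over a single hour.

0.6472

With mean μ = 3 per hour,
P(N ≤ 3) = Σ_{j=0}^{3} e^(−μ) μ^j/j! ≈ 0.6472.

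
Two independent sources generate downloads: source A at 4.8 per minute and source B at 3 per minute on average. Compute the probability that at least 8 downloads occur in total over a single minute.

0.5188

Independent Poisson processes superpose: combined rate λ = 4.8 + 3 = 7.8 per minute.
So μ = 7.8.
P(N ≥ 8) = 1 − P(N ≤ 7) ≈ 0.5188.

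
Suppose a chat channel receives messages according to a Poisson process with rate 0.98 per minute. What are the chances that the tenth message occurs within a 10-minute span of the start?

0.5168

Over the interval, μ = 0.98 × 10 = 9.8 (a 10-minute span = 10 minutes).
The tenth arrival falls in the interval iff at least 10 events occur there: P(S_10 ≤ t) = P(N ≥ 10) = 1 − P(N ≤ 9) ≈ 0.5168.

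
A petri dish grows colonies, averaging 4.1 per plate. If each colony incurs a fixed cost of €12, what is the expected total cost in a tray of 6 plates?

E[N] = 4.1 × 6 = 24.6 (a tray of 6 plates = 6 plates); E[cost] = 24.6 × €12 = €295.2.

€295.2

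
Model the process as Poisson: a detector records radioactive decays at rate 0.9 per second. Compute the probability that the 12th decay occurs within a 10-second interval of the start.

Over the interval, μ = 0.9 × 10 = 9 (a 10-second interval = 10 seconds).
The 12th arrival falls in the interval iff at least 12 events occur there: P(S_12 ≤ t) = P(N ≥ 12) = 1 − P(N ≤ 11) ≈ 0.1970.

0.1970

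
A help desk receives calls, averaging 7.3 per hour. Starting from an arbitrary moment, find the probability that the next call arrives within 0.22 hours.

Inter-arrival times are exponential with rate λ = 7.3 per hour.
P(T ≤ 0.22) = 1 − e^(−λt) = 1 − e^(−7.3 × 0.22) = 1 − e^(−1.606) ≈ 0.7993.

0.7993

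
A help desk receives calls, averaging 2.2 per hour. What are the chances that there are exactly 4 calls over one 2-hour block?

Over the interval, μ = 2.2 × 2 = 4.4 (a 2-hour block = 2 hours).
P(N = 4) = e^(−μ) μ^4/4! = e^(−4.4) · 4.4^4/24 ≈ 0.1917.

0.1917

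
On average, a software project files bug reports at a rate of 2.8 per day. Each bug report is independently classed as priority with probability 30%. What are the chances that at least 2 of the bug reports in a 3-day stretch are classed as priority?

0.7168

Thinning: the bug reports that are classed as priority themselves form a Poisson process with rate 0.3 × 2.8 = 0.84 per day.
Over the interval, μ = 0.84 × 3 = 2.52 (a 3-day stretch = 3 days).
P(N ≥ 2) = 1 − P(N ≤ 1) ≈ 0.7168.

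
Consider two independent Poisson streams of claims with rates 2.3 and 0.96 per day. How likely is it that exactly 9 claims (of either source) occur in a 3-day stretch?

0.1276

Independent Poisson processes superpose: combined rate λ = 2.3 + 0.96 = 3.26 per day.
Over the interval, μ = 3.26 × 3 = 9.78 (a 3-day stretch = 3 days).
P(N = 9) = e^(−9.78) · 9.78^9/9! ≈ 0.1276.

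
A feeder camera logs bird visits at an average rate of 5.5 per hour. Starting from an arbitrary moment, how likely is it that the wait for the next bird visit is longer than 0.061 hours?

The wait for the next event is exponential with rate λ = 5.5 per hour.
P(T > 0.061) = e^(−λt) = e^(−5.5 × 0.061) = e^(−0.3355) ≈ 0.7150.

0.7150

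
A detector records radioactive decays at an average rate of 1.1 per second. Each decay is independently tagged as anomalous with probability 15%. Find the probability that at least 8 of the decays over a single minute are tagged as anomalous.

Thinning: the decays that are tagged as anomalous themselves form a Poisson process with rate 0.15 × 1.1 = 0.165 per second.
Over the interval, μ = 0.165 × 60 = 9.9 (a minute = 60 seconds).
P(N ≥ 8) = 1 − P(N ≤ 7) ≈ 0.7706.

0.7706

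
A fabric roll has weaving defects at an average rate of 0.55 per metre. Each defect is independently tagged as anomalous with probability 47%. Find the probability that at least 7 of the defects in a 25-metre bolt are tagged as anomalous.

0.4676

Thinning: the defects that are tagged as anomalous themselves form a Poisson process with rate 0.47 × 0.55 = 0.2585 per metre.
Over the interval, μ = 0.2585 × 25 = 6.4625 (a 25-metre bolt = 25 metres).
P(N ≥ 7) = 1 − P(N ≤ 6) ≈ 0.4676.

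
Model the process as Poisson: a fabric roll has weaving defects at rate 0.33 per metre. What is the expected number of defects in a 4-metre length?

1.32

E[N] = λt = 0.33 × 4 = 1.32 (a 4-metre length = 4 metres).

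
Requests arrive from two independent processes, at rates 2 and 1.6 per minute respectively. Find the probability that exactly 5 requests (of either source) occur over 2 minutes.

Independent Poisson processes superpose: combined rate λ = 2 + 1.6 = 3.6 per minute.
Over the interval, μ = 3.6 × 2 = 7.2 (2 minutes).
P(N = 5) = e^(−7.2) · 7.2^5/5! ≈ 0.1204.

0.1204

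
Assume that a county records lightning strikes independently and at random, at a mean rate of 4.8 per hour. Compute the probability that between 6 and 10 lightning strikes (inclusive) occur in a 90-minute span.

0.6108

Over the interval, μ = 4.8 × 1.5 = 7.2 (a 90-minute span = 1.5 hours).
P(6 ≤ N ≤ 10) = Σ_{j=6}^{10} e^(−7.2) · 7.2^j/j! ≈ 0.6108.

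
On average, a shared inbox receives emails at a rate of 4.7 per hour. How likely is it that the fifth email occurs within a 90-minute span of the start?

0.8315

Over the interval, μ = 4.7 × 1.5 = 7.05 (a 90-minute span = 1.5 hours).
The fifth arrival falls in the interval iff at least 5 events occur there: P(S_5 ≤ t) = P(N ≥ 5) = 1 − P(N ≤ 4) ≈ 0.8315.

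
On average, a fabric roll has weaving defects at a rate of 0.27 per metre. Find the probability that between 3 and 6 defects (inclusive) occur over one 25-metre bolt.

0.4518

Over the interval, μ = 0.27 × 25 = 6.75 (a 25-metre bolt = 25 metres).
P(3 ≤ N ≤ 6) = Σ_{j=3}^{6} e^(−6.75) · 6.75^j/j! ≈ 0.4518.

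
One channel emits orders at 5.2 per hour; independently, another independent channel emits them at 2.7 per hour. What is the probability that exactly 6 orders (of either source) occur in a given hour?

0.1252

Independent Poisson processes superpose: combined rate λ = 5.2 + 2.7 = 7.9 per hour.
So μ = 7.9.
P(N = 6) = e^(−7.9) · 7.9^6/6! ≈ 0.1252.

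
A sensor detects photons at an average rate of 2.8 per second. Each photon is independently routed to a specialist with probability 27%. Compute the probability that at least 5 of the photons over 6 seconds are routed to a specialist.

0.4747

Thinning: the photons that are routed to a specialist themselves form a Poisson process with rate 0.27 × 2.8 = 0.756 per second.
Over the interval, μ = 0.756 × 6 = 4.536 (6 seconds).
P(N ≥ 5) = 1 − P(N ≤ 4) ≈ 0.4747.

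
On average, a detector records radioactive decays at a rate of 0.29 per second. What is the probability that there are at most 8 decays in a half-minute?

0.4958

Over the interval, μ = 0.29 × 30 = 8.7 (a half-minute = 30 seconds).
P(N ≤ 8) = Σ_{j=0}^{8} e^(−μ) μ^j/j! ≈ 0.4958.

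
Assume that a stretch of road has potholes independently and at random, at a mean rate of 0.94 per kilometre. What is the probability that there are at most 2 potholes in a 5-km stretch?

0.1523

Over the interval, μ = 0.94 × 5 = 4.7 (a 5-km stretch = 5 kilometres).
P(N ≤ 2) = Σ_{j=0}^{2} e^(−μ) μ^j/j! ≈ 0.1523.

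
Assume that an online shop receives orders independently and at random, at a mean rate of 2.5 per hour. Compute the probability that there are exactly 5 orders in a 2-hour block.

0.1755

Over the interval, μ = 2.5 × 2 = 5 (a 2-hour block = 2 hours).
P(N = 5) = e^(−μ) μ^5/5! = e^(−5) · 5^5/120 ≈ 0.1755.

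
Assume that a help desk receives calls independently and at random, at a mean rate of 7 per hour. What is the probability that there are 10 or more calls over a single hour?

0.1695

With mean μ = 7 per hour,
P(N ≥ 10) = 1 − P(N ≤ 9) = 1 − Σ_{j=0}^{9} e^(−μ) μ^j/j! ≈ 0.1695.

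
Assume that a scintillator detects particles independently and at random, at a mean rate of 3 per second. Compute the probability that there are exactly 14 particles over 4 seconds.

0.0905

Over the interval, μ = 3 × 4 = 12 (4 seconds).
P(N = 14) = e^(−μ) μ^14/14! = e^(−12) · 12^14/87178291200 ≈ 0.0905.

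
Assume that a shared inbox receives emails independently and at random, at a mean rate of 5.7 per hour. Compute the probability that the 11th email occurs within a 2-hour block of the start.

0.5869

Over the interval, μ = 5.7 × 2 = 11.4 (a 2-hour block = 2 hours).
The 11th arrival falls in the interval iff at least 11 events occur there: P(S_11 ≤ t) = P(N ≥ 11) = 1 − P(N ≤ 10) ≈ 0.5869.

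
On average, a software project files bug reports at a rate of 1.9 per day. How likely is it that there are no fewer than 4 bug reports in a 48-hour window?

Over the interval, μ = 1.9 × 2 = 3.8 (a 48-hour window = 2 days).
P(N ≥ 4) = 1 − P(N ≤ 3) = 1 − Σ_{j=0}^{3} e^(−μ) μ^j/j! ≈ 0.5265.

0.5265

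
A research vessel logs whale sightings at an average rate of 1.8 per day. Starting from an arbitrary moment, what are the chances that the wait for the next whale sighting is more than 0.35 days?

The wait for the next event is exponential with rate λ = 1.8 per day.
P(T > 0.35) = e^(−λt) = e^(−1.8 × 0.35) = e^(−0.63) ≈ 0.5326.

0.5326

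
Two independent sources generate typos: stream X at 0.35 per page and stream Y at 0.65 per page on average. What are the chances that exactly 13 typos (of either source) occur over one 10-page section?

Independent Poisson processes superpose: combined rate λ = 0.35 + 0.65 = 1 per page.
Over the interval, μ = 1 × 10 = 10 (a 10-page section = 10 pages).
P(N = 13) = e^(−10) · 10^13/13! ≈ 0.0729.

0.0729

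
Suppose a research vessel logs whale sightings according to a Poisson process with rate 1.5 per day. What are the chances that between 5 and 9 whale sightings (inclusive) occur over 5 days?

0.6443

Over the interval, μ = 1.5 × 5 = 7.5 (5 days).
P(5 ≤ N ≤ 9) = Σ_{j=5}^{9} e^(−7.5) · 7.5^j/j! ≈ 0.6443.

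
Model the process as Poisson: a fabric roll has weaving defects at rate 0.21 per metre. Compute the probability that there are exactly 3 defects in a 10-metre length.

0.1890

Over the interval, μ = 0.21 × 10 = 2.1 (a 10-metre length = 10 metres).
P(N = 3) = e^(−μ) μ^3/3! = e^(−2.1) · 2.1^3/6 ≈ 0.1890.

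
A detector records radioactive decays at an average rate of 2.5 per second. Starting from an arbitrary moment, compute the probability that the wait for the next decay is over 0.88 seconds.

The wait for the next event is exponential with rate λ = 2.5 per second.
P(T > 0.88) = e^(−λt) = e^(−2.5 × 0.88) = e^(−2.2) ≈ 0.1108.

0.1108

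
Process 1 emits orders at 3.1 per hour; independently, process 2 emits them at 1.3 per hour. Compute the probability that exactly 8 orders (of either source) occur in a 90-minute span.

0.1215

Independent Poisson processes superpose: combined rate λ = 3.1 + 1.3 = 4.4 per hour.
Over the interval, μ = 4.4 × 1.5 = 6.6 (a 90-minute span = 1.5 hours).
P(N = 8) = e^(−6.6) · 6.6^8/8! ≈ 0.1215.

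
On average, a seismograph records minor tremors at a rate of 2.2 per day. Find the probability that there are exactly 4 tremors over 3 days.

0.1076

Over the interval, μ = 2.2 × 3 = 6.6 (3 days).
P(N = 4) = e^(−μ) μ^4/4! = e^(−6.6) · 6.6^4/24 ≈ 0.1076.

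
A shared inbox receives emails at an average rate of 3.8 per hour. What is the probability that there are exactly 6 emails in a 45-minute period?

Over the interval, μ = 3.8 × 0.75 = 2.85 (a 45-minute period = 0.75 hours).
P(N = 6) = e^(−μ) μ^6/6! = e^(−2.85) · 2.85^6/720 ≈ 0.0431.

0.0431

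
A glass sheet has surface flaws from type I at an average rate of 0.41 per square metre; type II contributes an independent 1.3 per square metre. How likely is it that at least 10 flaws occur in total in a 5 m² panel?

0.3535

Independent Poisson processes superpose: combined rate λ = 0.41 + 1.3 = 1.71 per square metre.
Over the interval, μ = 1.71 × 5 = 8.55 (a 5 m² panel = 5 square metres).
P(N ≥ 10) = 1 − P(N ≤ 9) ≈ 0.3535.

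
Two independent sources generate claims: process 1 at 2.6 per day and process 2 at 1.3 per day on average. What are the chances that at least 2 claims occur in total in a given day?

Independent Poisson processes superpose: combined rate λ = 2.6 + 1.3 = 3.9 per day.
So μ = 3.9.
P(N ≥ 2) = 1 − P(N ≤ 1) ≈ 0.9008.

0.9008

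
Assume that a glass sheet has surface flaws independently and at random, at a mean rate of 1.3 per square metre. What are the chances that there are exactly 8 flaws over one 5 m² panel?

Over the interval, μ = 1.3 × 5 = 6.5 (a 5 m² panel = 5 square metres).
P(N = 8) = e^(−μ) μ^8/8! = e^(−6.5) · 6.5^8/40320 ≈ 0.1188.

0.1188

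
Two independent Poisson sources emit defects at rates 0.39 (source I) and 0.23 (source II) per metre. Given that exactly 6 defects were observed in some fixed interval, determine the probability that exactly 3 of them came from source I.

Given the total, each event is independently from source I with probability p = λ_I/(λ_I+λ_II) = 0.39/0.62 ≈ 0.6290.
So K ~ Binomial(6, 0.39/0.62): P(K = 3) = C(6,3) · (0.39/0.62)^3 · (0.23/0.62)^3 ≈ 0.2541.

0.2541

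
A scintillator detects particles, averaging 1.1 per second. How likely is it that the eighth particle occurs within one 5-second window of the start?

Over the interval, μ = 1.1 × 5 = 5.5 (a 5-second window = 5 seconds).
The eighth arrival falls in the interval iff at least 8 events occur there: P(S_8 ≤ t) = P(N ≥ 8) = 1 − P(N ≤ 7) ≈ 0.1905.

0.1905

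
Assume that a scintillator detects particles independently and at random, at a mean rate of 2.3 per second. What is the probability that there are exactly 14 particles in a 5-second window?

Over the interval, μ = 2.3 × 5 = 11.5 (a 5-second window = 5 seconds).
P(N = 14) = e^(−μ) μ^14/14! = e^(−11.5) · 11.5^14/87178291200 ≈ 0.0822.

0.0822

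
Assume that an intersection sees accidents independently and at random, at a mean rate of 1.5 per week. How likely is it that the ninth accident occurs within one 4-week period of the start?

0.1528

Over the interval, μ = 1.5 × 4 = 6 (a 4-week period = 4 weeks).
The ninth arrival falls in the interval iff at least 9 events occur there: P(S_9 ≤ t) = P(N ≥ 9) = 1 − P(N ≤ 8) ≈ 0.1528.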